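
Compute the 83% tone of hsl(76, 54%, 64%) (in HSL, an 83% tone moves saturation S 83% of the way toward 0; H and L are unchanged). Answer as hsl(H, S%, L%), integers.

S moves 83% from 54 toward 0: 54 − 44.82 = 9.18 → 9.
H and L are unchanged.

hsl(76, 9%, 64%)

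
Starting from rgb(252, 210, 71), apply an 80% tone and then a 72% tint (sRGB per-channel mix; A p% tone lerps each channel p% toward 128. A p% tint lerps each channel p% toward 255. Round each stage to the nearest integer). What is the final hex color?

#E2E0D8

Lerp each channel 80% toward 128:
  R: 252 − 99.2 = 152.8 → 153
  G: 210 − 65.6 = 144.4 → 144
  B: 71 + 45.6 = 116.6 → 117
After the tone: rgb(153, 144, 117) = #999075.
A 72% tint moves each channel 72% toward 255:
  R: 153 + 73.44 = 226.44 → 226
  G: 144 + 0.72×(255−144) = 144 + 79.92 = 223.92 → 224
  B: 117 + 0.72×(255−117) = 117 + 99.36 = 216.36 → 216
rgb(226, 224, 216) = #E2E0D8.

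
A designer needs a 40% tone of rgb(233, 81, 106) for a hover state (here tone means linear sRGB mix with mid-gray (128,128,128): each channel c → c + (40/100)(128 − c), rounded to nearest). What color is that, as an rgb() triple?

Lerp each channel 40% toward 128:
  R: 233 + 0.4×(128−233) = 233 − 42 = 191 → 191
  G: 81 + 0.4×(128−81) = 81 + 18.8 = 99.8 → 100
  B: 106 + 0.4×(128−106) = 106 + 8.8 = 114.8 → 115

rgb(191, 100, 115)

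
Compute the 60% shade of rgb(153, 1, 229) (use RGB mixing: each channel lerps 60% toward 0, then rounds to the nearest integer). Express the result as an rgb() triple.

Lerp each channel 60% toward 0:
  R: 153 − 91.8 = 61.2 → 61
  G: 1 + 0.6×(0−1) = 1 − 0.6 = 0.4 → 0
  B: 229 + 0.6×(0−229) = 229 − 137.4 = 91.6 → 92

rgb(61, 0, 92)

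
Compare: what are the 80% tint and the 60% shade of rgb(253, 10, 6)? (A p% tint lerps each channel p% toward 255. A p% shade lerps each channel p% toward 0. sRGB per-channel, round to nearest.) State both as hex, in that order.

80% tint:
  R: 253 + 0.8×(255−253) = 253 + 1.6 = 254.6 → 255
  G: 10 + 196 = 206 → 206
  B: 6 + 199.2 = 205.2 → 205
  → #ffcecd
60% shade:
  R: 253 + 0.6×(0−253) = 253 − 151.8 = 101.2 → 101
  G: 10 + 0.6×(0−10) = 10 − 6 = 4 → 4
  B: 6 + 0.6×(0−6) = 6 − 3.6 = 2.4 → 2
  → #650402

#ffcecd, #650402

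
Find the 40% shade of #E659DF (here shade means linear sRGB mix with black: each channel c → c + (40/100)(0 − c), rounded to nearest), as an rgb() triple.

rgb(138, 53, 134)

#E659DF is rgb(230, 89, 223).
Per channel, c → c + 0.4(0 − c):
  R: 230 + 0.4×(0−230) = 230 − 92 = 138 → 138
  G: 89 − 35.6 = 53.4 → 53
  B: 223 + 0.4×(0−223) = 223 − 89.2 = 133.8 → 134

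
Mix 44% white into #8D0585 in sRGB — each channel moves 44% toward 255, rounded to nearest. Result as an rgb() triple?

rgb(191, 115, 187)

#8D0585 is rgb(141, 5, 133).
A 44% tint moves each channel 44% toward 255:
  R: 141 + 0.44×(255−141) = 141 + 50.16 = 191.16 → 191
  G: 5 + 110 = 115 → 115
  B: 133 + 53.68 = 186.68 → 187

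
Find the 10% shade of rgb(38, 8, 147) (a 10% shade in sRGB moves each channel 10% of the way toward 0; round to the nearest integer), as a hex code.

Per channel, c → c + 0.1(0 − c):
  R: 38 + 0.1×(0−38) = 38 − 3.8 = 34.2 → 34
  G: 8 − 0.8 = 7.2 → 7
  B: 147 − 14.7 = 132.3 → 132
rgb(34, 7, 132) = #220784.

#220784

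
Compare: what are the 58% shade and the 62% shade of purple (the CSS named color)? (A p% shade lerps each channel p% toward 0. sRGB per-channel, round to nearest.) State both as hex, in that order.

CSS purple is rgb(128, 0, 128).
58% shade:
  R: 128 + 0.58×(0−128) = 128 − 74.24 = 53.76 → 54
  G: 0 + 0 = 0 → 0
  B: 128 + 0.58×(0−128) = 128 − 74.24 = 53.76 → 54
  → #360036
62% shade:
  R: 128 + 0.62×(0−128) = 128 − 79.36 = 48.64 → 49
  G: 0 + 0.62×(0−0) = 0 + 0 = 0 → 0
  B: 128 − 79.36 = 48.64 → 49
  → #310031

#360036, #310031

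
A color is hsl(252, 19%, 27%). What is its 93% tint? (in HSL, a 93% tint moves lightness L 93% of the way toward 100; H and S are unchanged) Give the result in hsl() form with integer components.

hsl(252, 19%, 95%)

L moves 93% from 27 toward 100: 27 + 67.89 = 94.89 → 95.
H and S are unchanged.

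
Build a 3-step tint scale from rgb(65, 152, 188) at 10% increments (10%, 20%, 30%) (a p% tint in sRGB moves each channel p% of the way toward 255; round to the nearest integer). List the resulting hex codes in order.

#54a2c3, #67adc9, #7ab7d0

10%: (65 + 19 = 84→84, 152 + 10.3 = 162.3→162, 188 + 6.7 = 194.7→195) → #54a2c3
20%: (65 + 38 = 103→103, 152 + 20.6 = 172.6→173, 188 + 13.4 = 201.4→201) → #67adc9
30%: (65 + 57 = 122→122, 152 + 30.9 = 182.9→183, 188 + 20.1 = 208.1→208) → #7ab7d0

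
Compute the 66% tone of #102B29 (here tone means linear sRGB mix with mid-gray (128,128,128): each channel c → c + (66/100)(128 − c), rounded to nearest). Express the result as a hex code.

#102B29 is rgb(16, 43, 41).
Lerp each channel 66% toward 128:
  R: 16 + 73.92 = 89.92 → 90
  G: 43 + 0.66×(128−43) = 43 + 56.1 = 99.1 → 99
  B: 41 + 0.66×(128−41) = 41 + 57.42 = 98.42 → 98
rgb(90, 99, 98) = #5A6362.

#5A6362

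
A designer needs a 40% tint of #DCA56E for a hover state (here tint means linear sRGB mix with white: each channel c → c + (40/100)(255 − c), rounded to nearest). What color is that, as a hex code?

#EAC9A8

#DCA56E is rgb(220, 165, 110).
Per channel, c → c + 0.4(255 − c):
  R: 220 + 0.4×(255−220) = 220 + 14 = 234 → 234
  G: 165 + 36 = 201 → 201
  B: 110 + 0.4×(255−110) = 110 + 58 = 168 → 168
rgb(234, 201, 168) = #EAC9A8.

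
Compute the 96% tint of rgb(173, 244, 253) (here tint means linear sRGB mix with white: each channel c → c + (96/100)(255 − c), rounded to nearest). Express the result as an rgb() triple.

rgb(252, 255, 255)

Lerp each channel 96% toward 255:
  R: 173 + 0.96×(255−173) = 173 + 78.72 = 251.72 → 252
  G: 244 + 0.96×(255−244) = 244 + 10.56 = 254.56 → 255
  B: 253 + 0.96×(255−253) = 253 + 1.92 = 254.92 → 255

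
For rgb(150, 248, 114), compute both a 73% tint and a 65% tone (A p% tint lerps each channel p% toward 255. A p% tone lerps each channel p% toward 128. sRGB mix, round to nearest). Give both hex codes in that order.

73% tint:
  R: 150 + 76.65 = 226.65 → 227
  G: 248 + 0.73×(255−248) = 248 + 5.11 = 253.11 → 253
  B: 114 + 0.73×(255−114) = 114 + 102.93 = 216.93 → 217
  → #E3FDD9
65% tone:
  R: 150 + 0.65×(128−150) = 150 − 14.3 = 135.7 → 136
  G: 248 + 0.65×(128−248) = 248 − 78 = 170 → 170
  B: 114 + 9.1 = 123.1 → 123
  → #88AA7B

#E3FDD9, #88AA7B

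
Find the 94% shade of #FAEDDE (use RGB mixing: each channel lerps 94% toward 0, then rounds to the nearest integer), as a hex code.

#FAEDDE is rgb(250, 237, 222).
Lerp each channel 94% toward 0:
  R: 250 − 235 = 15 → 15
  G: 237 + 0.94×(0−237) = 237 − 222.78 = 14.22 → 14
  B: 222 + 0.94×(0−222) = 222 − 208.68 = 13.32 → 13
rgb(15, 14, 13) = #0F0E0D.

#0F0E0D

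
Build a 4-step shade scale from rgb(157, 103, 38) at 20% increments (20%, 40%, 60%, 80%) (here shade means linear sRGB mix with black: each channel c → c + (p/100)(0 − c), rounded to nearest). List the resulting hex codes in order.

#7E521E, #5E3E17, #3F290F, #1F1508

20%: (157 − 31.4 = 125.6→126, 103 − 20.6 = 82.4→82, 38 − 7.6 = 30.4→30) → #7E521E
40%: (157 − 62.8 = 94.2→94, 103 − 41.2 = 61.8→62, 38 − 15.2 = 22.8→23) → #5E3E17
60%: (157 − 94.2 = 62.8→63, 103 − 61.8 = 41.2→41, 38 − 22.8 = 15.2→15) → #3F290F
80%: (157 − 125.6 = 31.4→31, 103 − 82.4 = 20.6→21, 38 − 30.4 = 7.6→8) → #1F1508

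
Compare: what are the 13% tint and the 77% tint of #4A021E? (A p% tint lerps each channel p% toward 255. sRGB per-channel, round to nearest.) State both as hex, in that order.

#62233B, #D5C5CB

#4A021E is rgb(74, 2, 30).
13% tint:
  R: 74 + 0.13×(255−74) = 74 + 23.53 = 97.53 → 98
  G: 2 + 0.13×(255−2) = 2 + 32.89 = 34.89 → 35
  B: 30 + 29.25 = 59.25 → 59
  → #62233B
77% tint:
  R: 74 + 139.37 = 213.37 → 213
  G: 2 + 194.81 = 196.81 → 197
  B: 30 + 0.77×(255−30) = 30 + 173.25 = 203.25 → 203
  → #D5C5CB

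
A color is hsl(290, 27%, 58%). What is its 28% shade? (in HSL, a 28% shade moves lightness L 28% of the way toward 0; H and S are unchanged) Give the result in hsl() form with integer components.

hsl(290, 27%, 42%)

L moves 28% from 58 toward 0: 58 − 16.24 = 41.76 → 42.
H and S are unchanged.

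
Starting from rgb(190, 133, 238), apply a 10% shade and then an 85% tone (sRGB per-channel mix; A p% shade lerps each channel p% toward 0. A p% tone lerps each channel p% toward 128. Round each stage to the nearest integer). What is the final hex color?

Lerp each channel 10% toward 0:
  R: 190 + 0.1×(0−190) = 190 − 19 = 171 → 171
  G: 133 + 0.1×(0−133) = 133 − 13.3 = 119.7 → 120
  B: 238 − 23.8 = 214.2 → 214
After the shade: rgb(171, 120, 214) = #AB78D6.
Per channel, c → c + 0.85(128 − c):
  R: 171 + 0.85×(128−171) = 171 − 36.55 = 134.45 → 134
  G: 120 + 0.85×(128−120) = 120 + 6.8 = 126.8 → 127
  B: 214 + 0.85×(128−214) = 214 − 73.1 = 140.9 → 141
rgb(134, 127, 141) = #867F8D.

#867F8D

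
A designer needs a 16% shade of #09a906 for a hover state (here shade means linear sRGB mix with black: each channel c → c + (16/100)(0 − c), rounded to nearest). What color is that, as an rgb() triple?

rgb(8, 142, 5)

#09a906 is rgb(9, 169, 6).
A 16% shade moves each channel 16% toward 0:
  R: 9 + 0.16×(0−9) = 9 − 1.44 = 7.56 → 8
  G: 169 + 0.16×(0−169) = 169 − 27.04 = 141.96 → 142
  B: 6 + 0.16×(0−6) = 6 − 0.96 = 5.04 → 5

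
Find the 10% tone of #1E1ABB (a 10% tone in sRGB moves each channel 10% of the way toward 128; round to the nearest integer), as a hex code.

#2824B5

#1E1ABB is rgb(30, 26, 187).
Per channel, c → c + 0.1(128 − c):
  R: 30 + 0.1×(128−30) = 30 + 9.8 = 39.8 → 40
  G: 26 + 0.1×(128−26) = 26 + 10.2 = 36.2 → 36
  B: 187 + 0.1×(128−187) = 187 − 5.9 = 181.1 → 181
rgb(40, 36, 181) = #2824B5.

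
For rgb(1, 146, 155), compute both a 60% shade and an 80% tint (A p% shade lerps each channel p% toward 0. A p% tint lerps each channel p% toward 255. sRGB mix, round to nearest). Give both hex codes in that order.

60% shade:
  R: 1 − 0.6 = 0.4 → 0
  G: 146 + 0.6×(0−146) = 146 − 87.6 = 58.4 → 58
  B: 155 − 93 = 62 → 62
  → #003A3E
80% tint:
  R: 1 + 203.2 = 204.2 → 204
  G: 146 + 0.8×(255−146) = 146 + 87.2 = 233.2 → 233
  B: 155 + 0.8×(255−155) = 155 + 80 = 235 → 235
  → #CCE9EB

#003A3E, #CCE9EB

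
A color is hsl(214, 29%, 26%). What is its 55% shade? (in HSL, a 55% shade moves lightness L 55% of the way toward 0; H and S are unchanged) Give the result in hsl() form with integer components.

L moves 55% from 26 toward 0: 26 − 14.3 = 11.7 → 12.
H and S are unchanged.

hsl(214, 29%, 12%)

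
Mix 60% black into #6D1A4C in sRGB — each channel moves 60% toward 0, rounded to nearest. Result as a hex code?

#2C0A1E

#6D1A4C is rgb(109, 26, 76).
Per channel, c → c + 0.6(0 − c):
  R: 109 + 0.6×(0−109) = 109 − 65.4 = 43.6 → 44
  G: 26 + 0.6×(0−26) = 26 − 15.6 = 10.4 → 10
  B: 76 + 0.6×(0−76) = 76 − 45.6 = 30.4 → 30
rgb(44, 10, 30) = #2C0A1E.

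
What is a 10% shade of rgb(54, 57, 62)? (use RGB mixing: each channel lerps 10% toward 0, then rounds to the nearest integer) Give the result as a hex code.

#313338

Per channel, c → c + 0.1(0 − c):
  R: 54 + 0.1×(0−54) = 54 − 5.4 = 48.6 → 49
  G: 57 + 0.1×(0−57) = 57 − 5.7 = 51.3 → 51
  B: 62 − 6.2 = 55.8 → 56
rgb(49, 51, 56) = #313338.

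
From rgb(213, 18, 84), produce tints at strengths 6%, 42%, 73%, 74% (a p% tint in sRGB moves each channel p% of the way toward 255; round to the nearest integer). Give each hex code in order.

#d8205e, #e7769c, #f4bfd1, #f4c1d3

6%: (213 + 2.52 = 215.52→216, 18 + 14.22 = 32.22→32, 84 + 10.26 = 94.26→94) → #d8205e
42%: (213 + 17.64 = 230.64→231, 18 + 99.54 = 117.54→118, 84 + 71.82 = 155.82→156) → #e7769c
73%: (213 + 30.66 = 243.66→244, 18 + 173.01 = 191.01→191, 84 + 124.83 = 208.83→209) → #f4bfd1
74%: (213 + 31.08 = 244.08→244, 18 + 175.38 = 193.38→193, 84 + 126.54 = 210.54→211) → #f4c1d3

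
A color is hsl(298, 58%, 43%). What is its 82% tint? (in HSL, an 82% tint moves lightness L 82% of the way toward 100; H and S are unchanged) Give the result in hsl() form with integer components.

L moves 82% from 43 toward 100: 43 + 46.74 = 89.74 → 90.
H and S are unchanged.

hsl(298, 58%, 90%)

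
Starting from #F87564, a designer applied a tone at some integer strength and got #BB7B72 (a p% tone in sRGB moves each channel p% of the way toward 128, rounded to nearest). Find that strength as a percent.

51%

#F87564 is rgb(248, 117, 100); #BB7B72 is rgb(187, 123, 114).
On the R channel (widest range): 187 ≈ 248 + (p/100)(128 − 248), so p ≈ 100×(187 − 248)/(128 − 248) = -6100/-120 = 50.83.
p = 51 reproduces all three channels after rounding.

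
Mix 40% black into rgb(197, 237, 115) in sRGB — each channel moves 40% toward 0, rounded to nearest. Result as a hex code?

#768E45

Per channel, c → c + 0.4(0 − c):
  R: 197 − 78.8 = 118.2 → 118
  G: 237 − 94.8 = 142.2 → 142
  B: 115 + 0.4×(0−115) = 115 − 46 = 69 → 69
rgb(118, 142, 69) = #768E45.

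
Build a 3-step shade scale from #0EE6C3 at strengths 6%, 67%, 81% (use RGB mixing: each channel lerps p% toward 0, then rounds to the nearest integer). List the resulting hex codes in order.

#0EE6C3 is rgb(14, 230, 195).
6%: (14 − 0.84 = 13.16→13, 230 − 13.8 = 216.2→216, 195 − 11.7 = 183.3→183) → #0DD8B7
67%: (14 − 9.38 = 4.62→5, 230 − 154.1 = 75.9→76, 195 − 130.65 = 64.35→64) → #054C40
81%: (14 − 11.34 = 2.66→3, 230 − 186.3 = 43.7→44, 195 − 157.95 = 37.05→37) → #032C25

#0DD8B7, #054C40, #032C25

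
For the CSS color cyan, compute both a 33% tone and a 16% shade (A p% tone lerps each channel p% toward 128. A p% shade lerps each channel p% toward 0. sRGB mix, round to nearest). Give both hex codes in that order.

CSS cyan is rgb(0, 255, 255).
33% tone:
  R: 0 + 42.24 = 42.24 → 42
  G: 255 + 0.33×(128−255) = 255 − 41.91 = 213.09 → 213
  B: 255 + 0.33×(128−255) = 255 − 41.91 = 213.09 → 213
  → #2ad5d5
16% shade:
  R: 0 + 0.16×(0−0) = 0 + 0 = 0 → 0
  G: 255 − 40.8 = 214.2 → 214
  B: 255 + 0.16×(0−255) = 255 − 40.8 = 214.2 → 214
  → #00d6d6

#2ad5d5, #00d6d6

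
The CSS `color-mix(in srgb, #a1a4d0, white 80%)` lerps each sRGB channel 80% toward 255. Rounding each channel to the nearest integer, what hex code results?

#ecedf6

#a1a4d0 is rgb(161, 164, 208).
An 80% tint moves each channel 80% toward 255:
  R: 161 + 75.2 = 236.2 → 236
  G: 164 + 72.8 = 236.8 → 237
  B: 208 + 0.8×(255−208) = 208 + 37.6 = 245.6 → 246
rgb(236, 237, 246) = #ecedf6.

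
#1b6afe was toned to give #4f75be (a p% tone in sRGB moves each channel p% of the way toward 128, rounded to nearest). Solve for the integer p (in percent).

#1b6afe is rgb(27, 106, 254); #4f75be is rgb(79, 117, 190).
On the B channel (widest range): 190 ≈ 254 + (p/100)(128 − 254), so p ≈ 100×(190 − 254)/(128 − 254) = -6400/-126 = 50.79.
p = 51 reproduces all three channels after rounding.

51%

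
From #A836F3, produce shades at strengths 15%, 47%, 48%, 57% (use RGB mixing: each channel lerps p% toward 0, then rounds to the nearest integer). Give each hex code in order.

#8F2ECF, #591D81, #571C7E, #481768

#A836F3 is rgb(168, 54, 243).
15%: (168 − 25.2 = 142.8→143, 54 − 8.1 = 45.9→46, 243 − 36.45 = 206.55→207) → #8F2ECF
47%: (168 − 78.96 = 89.04→89, 54 − 25.38 = 28.62→29, 243 − 114.21 = 128.79→129) → #591D81
48%: (168 − 80.64 = 87.36→87, 54 − 25.92 = 28.08→28, 243 − 116.64 = 126.36→126) → #571C7E
57%: (168 − 95.76 = 72.24→72, 54 − 30.78 = 23.22→23, 243 − 138.51 = 104.49→104) → #481768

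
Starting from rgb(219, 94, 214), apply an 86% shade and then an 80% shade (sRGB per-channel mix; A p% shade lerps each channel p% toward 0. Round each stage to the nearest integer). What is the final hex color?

An 86% shade moves each channel 86% toward 0:
  R: 219 − 188.34 = 30.66 → 31
  G: 94 − 80.84 = 13.16 → 13
  B: 214 − 184.04 = 29.96 → 30
After the shade: rgb(31, 13, 30) = #1f0d1e.
Lerp each channel 80% toward 0:
  R: 31 + 0.8×(0−31) = 31 − 24.8 = 6.2 → 6
  G: 13 − 10.4 = 2.6 → 3
  B: 30 + 0.8×(0−30) = 30 − 24 = 6 → 6
rgb(6, 3, 6) = #060306.

#060306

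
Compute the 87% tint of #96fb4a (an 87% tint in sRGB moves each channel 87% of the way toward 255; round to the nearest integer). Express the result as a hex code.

#96fb4a is rgb(150, 251, 74).
An 87% tint moves each channel 87% toward 255:
  R: 150 + 91.35 = 241.35 → 241
  G: 251 + 0.87×(255−251) = 251 + 3.48 = 254.48 → 254
  B: 74 + 0.87×(255−74) = 74 + 157.47 = 231.47 → 231
rgb(241, 254, 231) = #f1fee7.

#f1fee7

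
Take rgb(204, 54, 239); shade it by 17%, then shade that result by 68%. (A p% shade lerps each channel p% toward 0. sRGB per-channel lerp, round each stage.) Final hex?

#360e3f

Per channel, c → c + 0.17(0 − c):
  R: 204 − 34.68 = 169.32 → 169
  G: 54 + 0.17×(0−54) = 54 − 9.18 = 44.82 → 45
  B: 239 + 0.17×(0−239) = 239 − 40.63 = 198.37 → 198
After the shade: rgb(169, 45, 198) = #a92dc6.
A 68% shade moves each channel 68% toward 0:
  R: 169 + 0.68×(0−169) = 169 − 114.92 = 54.08 → 54
  G: 45 − 30.6 = 14.4 → 14
  B: 198 + 0.68×(0−198) = 198 − 134.64 = 63.36 → 63
rgb(54, 14, 63) = #360e3f.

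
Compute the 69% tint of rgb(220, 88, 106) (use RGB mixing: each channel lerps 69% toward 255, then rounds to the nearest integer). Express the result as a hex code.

#F4CBD1

Per channel, c → c + 0.69(255 − c):
  R: 220 + 0.69×(255−220) = 220 + 24.15 = 244.15 → 244
  G: 88 + 0.69×(255−88) = 88 + 115.23 = 203.23 → 203
  B: 106 + 102.81 = 208.81 → 209
rgb(244, 203, 209) = #F4CBD1.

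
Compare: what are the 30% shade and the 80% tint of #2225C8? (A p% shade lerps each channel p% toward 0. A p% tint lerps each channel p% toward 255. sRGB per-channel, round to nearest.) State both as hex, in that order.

#181A8C, #D3D3F4

#2225C8 is rgb(34, 37, 200).
30% shade:
  R: 34 + 0.3×(0−34) = 34 − 10.2 = 23.8 → 24
  G: 37 − 11.1 = 25.9 → 26
  B: 200 − 60 = 140 → 140
  → #181A8C
80% tint:
  R: 34 + 176.8 = 210.8 → 211
  G: 37 + 0.8×(255−37) = 37 + 174.4 = 211.4 → 211
  B: 200 + 0.8×(255−200) = 200 + 44 = 244 → 244
  → #D3D3F4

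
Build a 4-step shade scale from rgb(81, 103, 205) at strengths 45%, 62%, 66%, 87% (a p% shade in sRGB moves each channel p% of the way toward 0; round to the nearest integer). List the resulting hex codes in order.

#2D3971, #1F274E, #1C2346, #0B0D1B

45%: (81 − 36.45 = 44.55→45, 103 − 46.35 = 56.65→57, 205 − 92.25 = 112.75→113) → #2D3971
62%: (81 − 50.22 = 30.78→31, 103 − 63.86 = 39.14→39, 205 − 127.1 = 77.9→78) → #1F274E
66%: (81 − 53.46 = 27.54→28, 103 − 67.98 = 35.02→35, 205 − 135.3 = 69.7→70) → #1C2346
87%: (81 − 70.47 = 10.53→11, 103 − 89.61 = 13.39→13, 205 − 178.35 = 26.65→27) → #0B0D1B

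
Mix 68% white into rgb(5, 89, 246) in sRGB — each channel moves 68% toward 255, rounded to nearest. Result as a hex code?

#afcafc

Per channel, c → c + 0.68(255 − c):
  R: 5 + 0.68×(255−5) = 5 + 170 = 175 → 175
  G: 89 + 0.68×(255−89) = 89 + 112.88 = 201.88 → 202
  B: 246 + 6.12 = 252.12 → 252
rgb(175, 202, 252) = #afcafc.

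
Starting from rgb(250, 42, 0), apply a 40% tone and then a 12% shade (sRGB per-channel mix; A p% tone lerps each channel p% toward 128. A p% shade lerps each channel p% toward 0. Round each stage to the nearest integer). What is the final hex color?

Lerp each channel 40% toward 128:
  R: 250 + 0.4×(128−250) = 250 − 48.8 = 201.2 → 201
  G: 42 + 0.4×(128−42) = 42 + 34.4 = 76.4 → 76
  B: 0 + 0.4×(128−0) = 0 + 51.2 = 51.2 → 51
After the tone: rgb(201, 76, 51) = #C94C33.
A 12% shade moves each channel 12% toward 0:
  R: 201 − 24.12 = 176.88 → 177
  G: 76 + 0.12×(0−76) = 76 − 9.12 = 66.88 → 67
  B: 51 − 6.12 = 44.88 → 45
rgb(177, 67, 45) = #B1432D.

#B1432D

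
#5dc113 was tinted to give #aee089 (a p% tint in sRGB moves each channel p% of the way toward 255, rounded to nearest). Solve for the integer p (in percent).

50%

#5dc113 is rgb(93, 193, 19); #aee089 is rgb(174, 224, 137).
On the B channel (widest range): 137 ≈ 19 + (p/100)(255 − 19), so p ≈ 100×(137 − 19)/(255 − 19) = 11800/236 = 50.00.
p = 50 reproduces all three channels after rounding.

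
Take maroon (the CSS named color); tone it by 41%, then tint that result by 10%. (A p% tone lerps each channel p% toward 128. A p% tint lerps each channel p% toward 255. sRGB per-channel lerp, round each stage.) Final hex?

CSS maroon is rgb(128, 0, 0).
Lerp each channel 41% toward 128:
  R: 128 + 0 = 128 → 128
  G: 0 + 0.41×(128−0) = 0 + 52.48 = 52.48 → 52
  B: 0 + 52.48 = 52.48 → 52
After the tone: rgb(128, 52, 52) = #803434.
A 10% tint moves each channel 10% toward 255:
  R: 128 + 12.7 = 140.7 → 141
  G: 52 + 0.1×(255−52) = 52 + 20.3 = 72.3 → 72
  B: 52 + 0.1×(255−52) = 52 + 20.3 = 72.3 → 72
rgb(141, 72, 72) = #8d4848.

#8d4848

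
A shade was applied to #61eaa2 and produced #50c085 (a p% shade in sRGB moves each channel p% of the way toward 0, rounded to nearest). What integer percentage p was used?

#61eaa2 is rgb(97, 234, 162); #50c085 is rgb(80, 192, 133).
On the G channel (widest range): 192 ≈ 234 + (p/100)(0 − 234), so p ≈ 100×(192 − 234)/(0 − 234) = -4200/-234 = 17.95.
p = 18 reproduces all three channels after rounding.

18%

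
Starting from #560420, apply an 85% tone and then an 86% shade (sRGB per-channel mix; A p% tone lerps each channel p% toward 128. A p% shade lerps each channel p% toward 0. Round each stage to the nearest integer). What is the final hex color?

#560420 is rgb(86, 4, 32).
Lerp each channel 85% toward 128:
  R: 86 + 35.7 = 121.7 → 122
  G: 4 + 0.85×(128−4) = 4 + 105.4 = 109.4 → 109
  B: 32 + 0.85×(128−32) = 32 + 81.6 = 113.6 → 114
After the tone: rgb(122, 109, 114) = #7A6D72.
Lerp each channel 86% toward 0:
  R: 122 − 104.92 = 17.08 → 17
  G: 109 + 0.86×(0−109) = 109 − 93.74 = 15.26 → 15
  B: 114 − 98.04 = 15.96 → 16
rgb(17, 15, 16) = #110F10.

#110F10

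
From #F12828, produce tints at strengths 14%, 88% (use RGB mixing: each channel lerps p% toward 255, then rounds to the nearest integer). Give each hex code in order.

#F12828 is rgb(241, 40, 40).
14%: (241 + 1.96 = 242.96→243, 40 + 30.1 = 70.1→70, 40 + 30.1 = 70.1→70) → #F34646
88%: (241 + 12.32 = 253.32→253, 40 + 189.2 = 229.2→229, 40 + 189.2 = 229.2→229) → #FDE5E5

#F34646, #FDE5E5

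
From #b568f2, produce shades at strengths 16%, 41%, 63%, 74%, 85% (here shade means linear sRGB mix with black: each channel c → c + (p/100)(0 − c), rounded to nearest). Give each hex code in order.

#9857cb, #6b3d8f, #43265a, #2f1b3f, #1b1024

#b568f2 is rgb(181, 104, 242).
16%: (181 − 28.96 = 152.04→152, 104 − 16.64 = 87.36→87, 242 − 38.72 = 203.28→203) → #9857cb
41%: (181 − 74.21 = 106.79→107, 104 − 42.64 = 61.36→61, 242 − 99.22 = 142.78→143) → #6b3d8f
63%: (181 − 114.03 = 66.97→67, 104 − 65.52 = 38.48→38, 242 − 152.46 = 89.54→90) → #43265a
74%: (181 − 133.94 = 47.06→47, 104 − 76.96 = 27.04→27, 242 − 179.08 = 62.92→63) → #2f1b3f
85%: (181 − 153.85 = 27.15→27, 104 − 88.4 = 15.6→16, 242 − 205.7 = 36.3→36) → #1b1024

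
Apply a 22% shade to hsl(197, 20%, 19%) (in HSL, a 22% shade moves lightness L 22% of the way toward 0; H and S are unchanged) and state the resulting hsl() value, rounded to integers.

L moves 22% from 19 toward 0: 19 − 4.18 = 14.82 → 15.
H and S are unchanged.

hsl(197, 20%, 15%)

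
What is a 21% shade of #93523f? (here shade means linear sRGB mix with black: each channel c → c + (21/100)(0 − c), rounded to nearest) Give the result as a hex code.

#93523f is rgb(147, 82, 63).
A 21% shade moves each channel 21% toward 0:
  R: 147 + 0.21×(0−147) = 147 − 30.87 = 116.13 → 116
  G: 82 + 0.21×(0−82) = 82 − 17.22 = 64.78 → 65
  B: 63 − 13.23 = 49.77 → 50
rgb(116, 65, 50) = #744132.

#744132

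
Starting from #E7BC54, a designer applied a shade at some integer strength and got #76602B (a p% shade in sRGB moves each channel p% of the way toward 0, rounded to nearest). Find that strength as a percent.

49%

#E7BC54 is rgb(231, 188, 84); #76602B is rgb(118, 96, 43).
On the R channel (widest range): 118 ≈ 231 + (p/100)(0 − 231), so p ≈ 100×(118 − 231)/(0 − 231) = -11300/-231 = 48.92.
p = 49 reproduces all three channels after rounding.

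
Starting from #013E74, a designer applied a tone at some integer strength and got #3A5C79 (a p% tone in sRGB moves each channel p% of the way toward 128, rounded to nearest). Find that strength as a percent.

45%

#013E74 is rgb(1, 62, 116); #3A5C79 is rgb(58, 92, 121).
On the R channel (widest range): 58 ≈ 1 + (p/100)(128 − 1), so p ≈ 100×(58 − 1)/(128 − 1) = 5700/127 = 44.88.
p = 45 reproduces all three channels after rounding.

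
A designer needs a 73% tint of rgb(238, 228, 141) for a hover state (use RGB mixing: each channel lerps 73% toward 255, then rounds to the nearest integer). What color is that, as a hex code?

#FAF8E0

Lerp each channel 73% toward 255:
  R: 238 + 0.73×(255−238) = 238 + 12.41 = 250.41 → 250
  G: 228 + 0.73×(255−228) = 228 + 19.71 = 247.71 → 248
  B: 141 + 0.73×(255−141) = 141 + 83.22 = 224.22 → 224
rgb(250, 248, 224) = #FAF8E0.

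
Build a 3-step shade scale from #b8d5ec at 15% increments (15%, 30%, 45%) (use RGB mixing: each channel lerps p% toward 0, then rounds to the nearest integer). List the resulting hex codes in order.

#9cb5c9, #8195a5, #657582

#b8d5ec is rgb(184, 213, 236).
15%: (184 − 27.6 = 156.4→156, 213 − 31.95 = 181.05→181, 236 − 35.4 = 200.6→201) → #9cb5c9
30%: (184 − 55.2 = 128.8→129, 213 − 63.9 = 149.1→149, 236 − 70.8 = 165.2→165) → #8195a5
45%: (184 − 82.8 = 101.2→101, 213 − 95.85 = 117.15→117, 236 − 106.2 = 129.8→130) → #657582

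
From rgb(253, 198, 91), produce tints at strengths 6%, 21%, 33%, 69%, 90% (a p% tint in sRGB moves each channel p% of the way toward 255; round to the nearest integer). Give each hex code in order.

#FDC965, #FDD27D, #FED991, #FEEDCC, #FFF9EF

6%: (253→253, 198 + 3.42 = 201.42→201, 91 + 9.84 = 100.84→101) → #FDC965
21%: (253→253, 198 + 11.97 = 209.97→210, 91 + 34.44 = 125.44→125) → #FDD27D
33%: (253 + 0.66 = 253.66→254, 198 + 18.81 = 216.81→217, 91 + 54.12 = 145.12→145) → #FED991
69%: (253 + 1.38 = 254.38→254, 198 + 39.33 = 237.33→237, 91 + 113.16 = 204.16→204) → #FEEDCC
90%: (253 + 1.8 = 254.8→255, 198 + 51.3 = 249.3→249, 91 + 147.6 = 238.6→239) → #FFF9EF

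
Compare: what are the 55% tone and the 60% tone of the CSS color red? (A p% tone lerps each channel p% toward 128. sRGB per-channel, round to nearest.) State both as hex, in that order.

#B94646, #B34D4D

CSS red is rgb(255, 0, 0).
55% tone:
  R: 255 − 69.85 = 185.15 → 185
  G: 0 + 70.4 = 70.4 → 70
  B: 0 + 0.55×(128−0) = 0 + 70.4 = 70.4 → 70
  → #B94646
60% tone:
  R: 255 − 76.2 = 178.8 → 179
  G: 0 + 76.8 = 76.8 → 77
  B: 0 + 0.6×(128−0) = 0 + 76.8 = 76.8 → 77
  → #B34D4D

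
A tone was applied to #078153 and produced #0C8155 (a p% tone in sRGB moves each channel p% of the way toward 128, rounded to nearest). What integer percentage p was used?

4%

#078153 is rgb(7, 129, 83); #0C8155 is rgb(12, 129, 85).
On the R channel (widest range): 12 ≈ 7 + (p/100)(128 − 7), so p ≈ 100×(12 − 7)/(128 − 7) = 500/121 = 4.13.
p = 4 reproduces all three channels after rounding.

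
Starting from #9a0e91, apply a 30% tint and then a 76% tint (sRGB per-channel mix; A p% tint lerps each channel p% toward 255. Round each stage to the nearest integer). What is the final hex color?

#9a0e91 is rgb(154, 14, 145).
A 30% tint moves each channel 30% toward 255:
  R: 154 + 0.3×(255−154) = 154 + 30.3 = 184.3 → 184
  G: 14 + 0.3×(255−14) = 14 + 72.3 = 86.3 → 86
  B: 145 + 33 = 178 → 178
After the tint: rgb(184, 86, 178) = #b856b2.
A 76% tint moves each channel 76% toward 255:
  R: 184 + 0.76×(255−184) = 184 + 53.96 = 237.96 → 238
  G: 86 + 0.76×(255−86) = 86 + 128.44 = 214.44 → 214
  B: 178 + 0.76×(255−178) = 178 + 58.52 = 236.52 → 237
rgb(238, 214, 237) = #eed6ed.

#eed6ed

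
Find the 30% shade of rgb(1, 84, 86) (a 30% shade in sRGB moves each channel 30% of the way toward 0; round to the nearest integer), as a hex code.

#013B3C

Per channel, c → c + 0.3(0 − c):
  R: 1 + 0.3×(0−1) = 1 − 0.3 = 0.7 → 1
  G: 84 + 0.3×(0−84) = 84 − 25.2 = 58.8 → 59
  B: 86 − 25.8 = 60.2 → 60
rgb(1, 59, 60) = #013B3C.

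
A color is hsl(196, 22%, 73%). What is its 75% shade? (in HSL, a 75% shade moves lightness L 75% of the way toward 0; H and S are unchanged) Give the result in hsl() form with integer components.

hsl(196, 22%, 18%)

L moves 75% from 73 toward 0: 73 − 54.75 = 18.25 → 18.
H and S are unchanged.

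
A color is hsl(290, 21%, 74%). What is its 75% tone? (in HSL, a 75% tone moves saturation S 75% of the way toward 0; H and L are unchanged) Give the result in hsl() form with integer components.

S moves 75% from 21 toward 0: 21 − 15.75 = 5.25 → 5.
H and L are unchanged.

hsl(290, 5%, 74%)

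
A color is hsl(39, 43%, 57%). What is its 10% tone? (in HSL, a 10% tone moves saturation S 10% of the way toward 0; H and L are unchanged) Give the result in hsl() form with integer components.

hsl(39, 39%, 57%)

S moves 10% from 43 toward 0: 43 − 4.3 = 38.7 → 39.
H and L are unchanged.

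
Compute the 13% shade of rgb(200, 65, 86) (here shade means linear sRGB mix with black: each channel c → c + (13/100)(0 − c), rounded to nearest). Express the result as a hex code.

#AE394B

Per channel, c → c + 0.13(0 − c):
  R: 200 − 26 = 174 → 174
  G: 65 + 0.13×(0−65) = 65 − 8.45 = 56.55 → 57
  B: 86 + 0.13×(0−86) = 86 − 11.18 = 74.82 → 75
rgb(174, 57, 75) = #AE394B.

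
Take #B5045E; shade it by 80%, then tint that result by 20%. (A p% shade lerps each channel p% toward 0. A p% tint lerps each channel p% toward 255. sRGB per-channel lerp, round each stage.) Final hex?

#503442

#B5045E is rgb(181, 4, 94).
Per channel, c → c + 0.8(0 − c):
  R: 181 + 0.8×(0−181) = 181 − 144.8 = 36.2 → 36
  G: 4 − 3.2 = 0.8 → 1
  B: 94 − 75.2 = 18.8 → 19
After the shade: rgb(36, 1, 19) = #240113.
Lerp each channel 20% toward 255:
  R: 36 + 0.2×(255−36) = 36 + 43.8 = 79.8 → 80
  G: 1 + 0.2×(255−1) = 1 + 50.8 = 51.8 → 52
  B: 19 + 0.2×(255−19) = 19 + 47.2 = 66.2 → 66
rgb(80, 52, 66) = #503442.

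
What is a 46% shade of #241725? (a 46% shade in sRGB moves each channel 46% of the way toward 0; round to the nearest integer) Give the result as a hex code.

#241725 is rgb(36, 23, 37).
Lerp each channel 46% toward 0:
  R: 36 + 0.46×(0−36) = 36 − 16.56 = 19.44 → 19
  G: 23 + 0.46×(0−23) = 23 − 10.58 = 12.42 → 12
  B: 37 − 17.02 = 19.98 → 20
rgb(19, 12, 20) = #130c14.

#130c14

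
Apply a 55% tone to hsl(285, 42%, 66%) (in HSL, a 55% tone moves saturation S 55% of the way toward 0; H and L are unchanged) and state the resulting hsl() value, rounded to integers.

hsl(285, 19%, 66%)

S moves 55% from 42 toward 0: 42 − 23.1 = 18.9 → 19.
H and L are unchanged.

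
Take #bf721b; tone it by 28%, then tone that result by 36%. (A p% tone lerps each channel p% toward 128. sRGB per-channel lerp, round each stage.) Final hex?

#bf721b is rgb(191, 114, 27).
Per channel, c → c + 0.28(128 − c):
  R: 191 + 0.28×(128−191) = 191 − 17.64 = 173.36 → 173
  G: 114 + 3.92 = 117.92 → 118
  B: 27 + 0.28×(128−27) = 27 + 28.28 = 55.28 → 55
After the tone: rgb(173, 118, 55) = #ad7637.
A 36% tone moves each channel 36% toward 128:
  R: 173 − 16.2 = 156.8 → 157
  G: 118 + 3.6 = 121.6 → 122
  B: 55 + 0.36×(128−55) = 55 + 26.28 = 81.28 → 81
rgb(157, 122, 81) = #9d7a51.

#9d7a51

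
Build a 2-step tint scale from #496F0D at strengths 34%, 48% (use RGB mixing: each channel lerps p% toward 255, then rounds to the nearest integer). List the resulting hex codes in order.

#87A05F, #A0B481

#496F0D is rgb(73, 111, 13).
34%: (73 + 61.88 = 134.88→135, 111 + 48.96 = 159.96→160, 13 + 82.28 = 95.28→95) → #87A05F
48%: (73 + 87.36 = 160.36→160, 111 + 69.12 = 180.12→180, 13 + 116.16 = 129.16→129) → #A0B481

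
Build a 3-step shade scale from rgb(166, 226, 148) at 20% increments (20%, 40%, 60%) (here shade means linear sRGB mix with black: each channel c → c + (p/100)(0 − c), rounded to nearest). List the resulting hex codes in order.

#85B576, #648859, #425A3B

20%: (166 − 33.2 = 132.8→133, 226 − 45.2 = 180.8→181, 148 − 29.6 = 118.4→118) → #85B576
40%: (166 − 66.4 = 99.6→100, 226 − 90.4 = 135.6→136, 148 − 59.2 = 88.8→89) → #648859
60%: (166 − 99.6 = 66.4→66, 226 − 135.6 = 90.4→90, 148 − 88.8 = 59.2→59) → #425A3B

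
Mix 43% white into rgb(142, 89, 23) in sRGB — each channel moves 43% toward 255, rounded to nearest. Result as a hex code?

A 43% tint moves each channel 43% toward 255:
  R: 142 + 0.43×(255−142) = 142 + 48.59 = 190.59 → 191
  G: 89 + 71.38 = 160.38 → 160
  B: 23 + 0.43×(255−23) = 23 + 99.76 = 122.76 → 123
rgb(191, 160, 123) = #bfa07b.

#bfa07b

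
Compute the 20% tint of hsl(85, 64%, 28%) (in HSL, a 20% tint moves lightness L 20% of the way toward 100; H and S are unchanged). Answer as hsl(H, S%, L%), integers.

hsl(85, 64%, 42%)

L moves 20% from 28 toward 100: 28 + 14.4 = 42.4 → 42.
H and S are unchanged.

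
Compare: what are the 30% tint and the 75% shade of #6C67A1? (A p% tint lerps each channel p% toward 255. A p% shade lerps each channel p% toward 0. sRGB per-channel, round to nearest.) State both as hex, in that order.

#6C67A1 is rgb(108, 103, 161).
30% tint:
  R: 108 + 0.3×(255−108) = 108 + 44.1 = 152.1 → 152
  G: 103 + 45.6 = 148.6 → 149
  B: 161 + 0.3×(255−161) = 161 + 28.2 = 189.2 → 189
  → #9895BD
75% shade:
  R: 108 + 0.75×(0−108) = 108 − 81 = 27 → 27
  G: 103 − 77.25 = 25.75 → 26
  B: 161 − 120.75 = 40.25 → 40
  → #1B1A28

#9895BD, #1B1A28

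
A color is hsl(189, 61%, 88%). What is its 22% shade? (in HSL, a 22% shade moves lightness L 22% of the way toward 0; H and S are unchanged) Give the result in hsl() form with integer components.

L moves 22% from 88 toward 0: 88 − 19.36 = 68.64 → 69.
H and S are unchanged.

hsl(189, 61%, 69%)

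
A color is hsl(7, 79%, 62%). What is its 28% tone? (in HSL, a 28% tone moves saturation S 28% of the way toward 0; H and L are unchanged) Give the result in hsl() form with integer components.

S moves 28% from 79 toward 0: 79 − 22.12 = 56.88 → 57.
H and L are unchanged.

hsl(7, 57%, 62%)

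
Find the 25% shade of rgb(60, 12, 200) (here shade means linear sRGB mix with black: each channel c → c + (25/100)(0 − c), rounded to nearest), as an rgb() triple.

Lerp each channel 25% toward 0:
  R: 60 − 15 = 45 → 45
  G: 12 + 0.25×(0−12) = 12 − 3 = 9 → 9
  B: 200 − 50 = 150 → 150

rgb(45, 9, 150)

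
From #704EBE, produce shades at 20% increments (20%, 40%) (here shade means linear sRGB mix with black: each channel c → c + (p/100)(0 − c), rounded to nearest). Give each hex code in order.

#5A3E98, #432F72

#704EBE is rgb(112, 78, 190).
20%: (112 − 22.4 = 89.6→90, 78 − 15.6 = 62.4→62, 190 − 38 = 152→152) → #5A3E98
40%: (112 − 44.8 = 67.2→67, 78 − 31.2 = 46.8→47, 190 − 76 = 114→114) → #432F72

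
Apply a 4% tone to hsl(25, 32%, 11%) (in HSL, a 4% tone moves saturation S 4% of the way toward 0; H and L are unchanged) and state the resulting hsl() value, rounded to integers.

S moves 4% from 32 toward 0: 32 − 1.28 = 30.72 → 31.
H and L are unchanged.

hsl(25, 31%, 11%)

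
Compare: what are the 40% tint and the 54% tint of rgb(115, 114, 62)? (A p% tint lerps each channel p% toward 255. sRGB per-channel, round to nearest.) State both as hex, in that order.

#ABAA8B, #BFBEA6

40% tint:
  R: 115 + 56 = 171 → 171
  G: 114 + 56.4 = 170.4 → 170
  B: 62 + 77.2 = 139.2 → 139
  → #ABAA8B
54% tint:
  R: 115 + 0.54×(255−115) = 115 + 75.6 = 190.6 → 191
  G: 114 + 0.54×(255−114) = 114 + 76.14 = 190.14 → 190
  B: 62 + 0.54×(255−62) = 62 + 104.22 = 166.22 → 166
  → #BFBEA6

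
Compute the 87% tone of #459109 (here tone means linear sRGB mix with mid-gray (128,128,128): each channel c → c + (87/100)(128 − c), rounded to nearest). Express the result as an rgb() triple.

#459109 is rgb(69, 145, 9).
An 87% tone moves each channel 87% toward 128:
  R: 69 + 0.87×(128−69) = 69 + 51.33 = 120.33 → 120
  G: 145 + 0.87×(128−145) = 145 − 14.79 = 130.21 → 130
  B: 9 + 0.87×(128−9) = 9 + 103.53 = 112.53 → 113

rgb(120, 130, 113)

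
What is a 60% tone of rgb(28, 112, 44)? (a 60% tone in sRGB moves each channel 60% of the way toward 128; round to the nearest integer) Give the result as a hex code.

#587A5E

Per channel, c → c + 0.6(128 − c):
  R: 28 + 0.6×(128−28) = 28 + 60 = 88 → 88
  G: 112 + 0.6×(128−112) = 112 + 9.6 = 121.6 → 122
  B: 44 + 0.6×(128−44) = 44 + 50.4 = 94.4 → 94
rgb(88, 122, 94) = #587A5E.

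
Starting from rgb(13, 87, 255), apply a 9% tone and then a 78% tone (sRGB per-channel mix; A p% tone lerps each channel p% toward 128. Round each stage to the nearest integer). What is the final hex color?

#69789A

Lerp each channel 9% toward 128:
  R: 13 + 10.35 = 23.35 → 23
  G: 87 + 0.09×(128−87) = 87 + 3.69 = 90.69 → 91
  B: 255 + 0.09×(128−255) = 255 − 11.43 = 243.57 → 244
After the tone: rgb(23, 91, 244) = #175BF4.
Lerp each channel 78% toward 128:
  R: 23 + 0.78×(128−23) = 23 + 81.9 = 104.9 → 105
  G: 91 + 28.86 = 119.86 → 120
  B: 244 − 90.48 = 153.52 → 154
rgb(105, 120, 154) = #69789A.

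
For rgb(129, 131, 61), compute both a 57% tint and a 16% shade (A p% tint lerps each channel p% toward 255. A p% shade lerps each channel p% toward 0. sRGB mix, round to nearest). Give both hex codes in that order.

#C9CAAC, #6C6E33

57% tint:
  R: 129 + 0.57×(255−129) = 129 + 71.82 = 200.82 → 201
  G: 131 + 70.68 = 201.68 → 202
  B: 61 + 0.57×(255−61) = 61 + 110.58 = 171.58 → 172
  → #C9CAAC
16% shade:
  R: 129 + 0.16×(0−129) = 129 − 20.64 = 108.36 → 108
  G: 131 − 20.96 = 110.04 → 110
  B: 61 − 9.76 = 51.24 → 51
  → #6C6E33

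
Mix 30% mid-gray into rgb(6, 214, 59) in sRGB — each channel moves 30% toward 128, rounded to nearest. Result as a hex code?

Per channel, c → c + 0.3(128 − c):
  R: 6 + 0.3×(128−6) = 6 + 36.6 = 42.6 → 43
  G: 214 − 25.8 = 188.2 → 188
  B: 59 + 0.3×(128−59) = 59 + 20.7 = 79.7 → 80
rgb(43, 188, 80) = #2BBC50.

#2BBC50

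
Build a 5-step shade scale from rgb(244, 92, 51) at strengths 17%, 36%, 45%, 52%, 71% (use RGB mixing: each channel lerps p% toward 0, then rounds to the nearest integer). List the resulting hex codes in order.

#cb4c2a, #9c3b21, #86331c, #752c18, #471b0f

17%: (244 − 41.48 = 202.52→203, 92 − 15.64 = 76.36→76, 51 − 8.67 = 42.33→42) → #cb4c2a
36%: (244 − 87.84 = 156.16→156, 92 − 33.12 = 58.88→59, 51 − 18.36 = 32.64→33) → #9c3b21
45%: (244 − 109.8 = 134.2→134, 92 − 41.4 = 50.6→51, 51 − 22.95 = 28.05→28) → #86331c
52%: (244 − 126.88 = 117.12→117, 92 − 47.84 = 44.16→44, 51 − 26.52 = 24.48→24) → #752c18
71%: (244 − 173.24 = 70.76→71, 92 − 65.32 = 26.68→27, 51 − 36.21 = 14.79→15) → #471b0f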